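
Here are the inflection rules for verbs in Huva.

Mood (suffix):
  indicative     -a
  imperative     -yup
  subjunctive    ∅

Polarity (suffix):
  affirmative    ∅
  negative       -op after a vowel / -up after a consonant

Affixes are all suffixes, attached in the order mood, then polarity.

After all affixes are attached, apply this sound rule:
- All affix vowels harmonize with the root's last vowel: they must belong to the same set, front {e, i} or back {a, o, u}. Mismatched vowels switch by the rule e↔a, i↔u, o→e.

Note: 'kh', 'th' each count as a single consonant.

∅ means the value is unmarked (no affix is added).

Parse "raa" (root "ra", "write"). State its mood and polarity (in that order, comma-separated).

Segment: ra-a.
mood: -a → indicative.
polarity: ∅ → affirmative.

indicative, affirmative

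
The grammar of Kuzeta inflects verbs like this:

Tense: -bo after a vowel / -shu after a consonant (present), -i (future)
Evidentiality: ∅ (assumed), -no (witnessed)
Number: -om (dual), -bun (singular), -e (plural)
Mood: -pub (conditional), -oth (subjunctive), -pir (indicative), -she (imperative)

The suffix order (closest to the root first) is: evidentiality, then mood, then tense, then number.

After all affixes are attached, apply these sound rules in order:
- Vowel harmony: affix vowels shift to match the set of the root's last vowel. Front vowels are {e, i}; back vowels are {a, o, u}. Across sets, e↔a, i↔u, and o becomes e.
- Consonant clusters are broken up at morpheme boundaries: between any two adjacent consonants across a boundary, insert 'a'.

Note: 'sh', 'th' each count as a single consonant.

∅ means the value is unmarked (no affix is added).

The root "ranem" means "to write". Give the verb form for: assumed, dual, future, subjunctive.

ranemethiem

evidentiality = assumed: zero marking, form stays ranem.
Attach mood subjunctive -oth → ranemoth.
Attach tense future -i → ranemothi.
Attach number dual -om → ranemothiom.
Apply vowel harmony: ranemothiom → ranemethiem.
Epenthesis: no change.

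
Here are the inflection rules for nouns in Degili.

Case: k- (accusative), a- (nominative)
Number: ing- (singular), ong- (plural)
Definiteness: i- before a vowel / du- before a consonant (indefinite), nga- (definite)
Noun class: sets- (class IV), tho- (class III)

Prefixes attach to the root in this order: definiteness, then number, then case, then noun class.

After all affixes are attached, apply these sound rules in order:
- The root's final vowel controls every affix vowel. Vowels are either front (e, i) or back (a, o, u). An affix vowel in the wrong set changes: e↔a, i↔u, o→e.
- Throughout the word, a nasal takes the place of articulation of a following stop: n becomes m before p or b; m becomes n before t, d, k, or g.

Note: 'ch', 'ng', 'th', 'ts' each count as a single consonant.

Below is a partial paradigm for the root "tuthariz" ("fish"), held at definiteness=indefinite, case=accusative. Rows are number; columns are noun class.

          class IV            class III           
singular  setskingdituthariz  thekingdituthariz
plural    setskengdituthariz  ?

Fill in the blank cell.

Attach definiteness indefinite du- (before consonant 't') → dututhariz.
Attach number plural ong- → ongdututhariz.
Attach case accusative k- → kongdututhariz.
Attach noun class class III tho- → thokongdututhariz.
Apply vowel harmony: thokongdututhariz → thekengdituthariz.
Nasal assimilation: no change.

thekengdituthariz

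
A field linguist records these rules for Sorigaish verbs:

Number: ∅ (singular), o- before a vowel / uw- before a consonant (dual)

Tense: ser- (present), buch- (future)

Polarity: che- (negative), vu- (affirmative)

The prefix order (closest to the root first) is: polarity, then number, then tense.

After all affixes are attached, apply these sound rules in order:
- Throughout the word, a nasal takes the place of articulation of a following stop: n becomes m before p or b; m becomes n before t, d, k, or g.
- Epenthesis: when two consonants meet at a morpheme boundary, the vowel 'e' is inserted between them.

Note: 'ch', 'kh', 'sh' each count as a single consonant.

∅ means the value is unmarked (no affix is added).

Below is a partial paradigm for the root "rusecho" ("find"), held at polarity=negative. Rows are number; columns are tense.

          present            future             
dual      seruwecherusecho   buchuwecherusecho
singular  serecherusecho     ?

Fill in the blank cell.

buchecherusecho

Attach polarity negative che- → cherusecho.
number = singular: zero marking, form stays cherusecho.
Attach tense future buch- → buchcherusecho.
Nasal assimilation: no change.
Apply epenthesis: buchcherusecho → buchecherusecho.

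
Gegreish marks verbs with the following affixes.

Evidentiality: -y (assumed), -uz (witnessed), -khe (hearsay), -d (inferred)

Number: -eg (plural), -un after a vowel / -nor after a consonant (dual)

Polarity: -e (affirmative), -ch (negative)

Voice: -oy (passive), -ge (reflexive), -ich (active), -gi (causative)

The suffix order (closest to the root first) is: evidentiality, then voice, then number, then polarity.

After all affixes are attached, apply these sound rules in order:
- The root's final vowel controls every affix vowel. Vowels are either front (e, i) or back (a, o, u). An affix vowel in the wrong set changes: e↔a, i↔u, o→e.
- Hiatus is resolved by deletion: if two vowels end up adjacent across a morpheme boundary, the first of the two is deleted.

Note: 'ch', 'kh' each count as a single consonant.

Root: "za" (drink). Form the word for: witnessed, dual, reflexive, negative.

Attach evidentiality witnessed -uz → zauz.
Attach voice reflexive -ge → zauzge.
Attach number dual -un (after vowel 'e') → zauzgeun.
Attach polarity negative -ch → zauzgeunch.
Apply vowel harmony: zauzgeunch → zauzgaunch.
Apply vowel deletion: zauzgaunch → zuzgunch.

zuzgunch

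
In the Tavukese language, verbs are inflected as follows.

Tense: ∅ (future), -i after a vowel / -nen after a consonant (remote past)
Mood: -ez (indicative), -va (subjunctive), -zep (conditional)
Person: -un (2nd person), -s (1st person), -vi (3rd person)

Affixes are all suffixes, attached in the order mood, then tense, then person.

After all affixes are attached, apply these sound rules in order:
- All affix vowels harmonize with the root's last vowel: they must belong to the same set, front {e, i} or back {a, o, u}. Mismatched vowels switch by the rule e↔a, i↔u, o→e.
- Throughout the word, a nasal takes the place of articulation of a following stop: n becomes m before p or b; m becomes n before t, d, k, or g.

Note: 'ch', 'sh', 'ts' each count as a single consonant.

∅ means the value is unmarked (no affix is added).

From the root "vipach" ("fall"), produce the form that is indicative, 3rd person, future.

Attach mood indicative -ez → vipachez.
tense = future: zero marking, form stays vipachez.
Attach person 3rd person -vi → vipachezvi.
Apply vowel harmony: vipachezvi → vipachazvu.
Nasal assimilation: no change.

vipachazvu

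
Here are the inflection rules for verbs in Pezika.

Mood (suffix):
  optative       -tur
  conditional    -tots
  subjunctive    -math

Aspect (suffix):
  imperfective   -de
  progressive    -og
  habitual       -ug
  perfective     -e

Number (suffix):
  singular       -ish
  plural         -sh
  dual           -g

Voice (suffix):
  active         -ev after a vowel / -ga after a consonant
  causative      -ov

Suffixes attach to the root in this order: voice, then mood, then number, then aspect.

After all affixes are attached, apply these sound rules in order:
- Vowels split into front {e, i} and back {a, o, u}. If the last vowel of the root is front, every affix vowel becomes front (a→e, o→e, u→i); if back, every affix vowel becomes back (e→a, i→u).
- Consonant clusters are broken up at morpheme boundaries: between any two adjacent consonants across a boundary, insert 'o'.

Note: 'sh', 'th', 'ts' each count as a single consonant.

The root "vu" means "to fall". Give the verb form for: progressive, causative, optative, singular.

Attach voice causative -ov → vuov.
Attach mood optative -tur → vuovtur.
Attach number singular -ish → vuovturish.
Attach aspect progressive -og → vuovturishog.
Apply vowel harmony: vuovturishog → vuovturushog.
Apply epenthesis: vuovturushog → vuovoturushog.

vuovoturushog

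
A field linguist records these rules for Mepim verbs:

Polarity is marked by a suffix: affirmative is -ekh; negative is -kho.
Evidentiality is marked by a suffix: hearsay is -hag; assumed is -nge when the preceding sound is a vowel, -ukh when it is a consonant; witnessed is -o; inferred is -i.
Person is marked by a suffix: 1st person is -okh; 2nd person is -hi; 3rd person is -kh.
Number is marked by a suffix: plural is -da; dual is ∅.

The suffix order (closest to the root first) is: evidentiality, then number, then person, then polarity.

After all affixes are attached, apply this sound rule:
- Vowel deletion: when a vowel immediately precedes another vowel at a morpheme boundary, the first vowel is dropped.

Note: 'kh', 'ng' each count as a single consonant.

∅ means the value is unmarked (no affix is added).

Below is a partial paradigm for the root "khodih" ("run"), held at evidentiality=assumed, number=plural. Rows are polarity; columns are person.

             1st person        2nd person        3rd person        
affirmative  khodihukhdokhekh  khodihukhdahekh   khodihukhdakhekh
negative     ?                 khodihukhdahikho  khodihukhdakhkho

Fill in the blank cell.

Attach evidentiality assumed -ukh (after consonant 'h') → khodihukh.
Attach number plural -da → khodihukhda.
Attach person 1st person -okh → khodihukhdaokh.
Attach polarity negative -kho → khodihukhdaokhkho.
Apply vowel deletion: khodihukhdaokhkho → khodihukhdokhkho.

khodihukhdokhkho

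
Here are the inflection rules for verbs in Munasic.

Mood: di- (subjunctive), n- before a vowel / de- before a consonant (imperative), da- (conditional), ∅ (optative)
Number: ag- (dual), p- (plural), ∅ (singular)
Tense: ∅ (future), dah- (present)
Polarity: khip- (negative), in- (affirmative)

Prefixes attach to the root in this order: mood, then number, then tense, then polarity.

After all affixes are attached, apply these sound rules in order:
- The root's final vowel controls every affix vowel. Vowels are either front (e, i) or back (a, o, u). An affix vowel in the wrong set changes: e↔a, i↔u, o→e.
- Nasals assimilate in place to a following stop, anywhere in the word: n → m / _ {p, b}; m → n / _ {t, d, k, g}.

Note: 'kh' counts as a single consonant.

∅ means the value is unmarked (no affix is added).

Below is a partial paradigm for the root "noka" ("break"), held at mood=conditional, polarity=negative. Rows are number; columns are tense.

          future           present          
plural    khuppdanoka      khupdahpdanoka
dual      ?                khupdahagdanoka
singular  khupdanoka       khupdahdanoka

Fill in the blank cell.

khupagdanoka

Attach mood conditional da- → danoka.
Attach number dual ag- → agdanoka.
tense = future: zero marking, form stays agdanoka.
Attach polarity negative khip- → khipagdanoka.
Apply vowel harmony: khipagdanoka → khupagdanoka.
Nasal assimilation: no change.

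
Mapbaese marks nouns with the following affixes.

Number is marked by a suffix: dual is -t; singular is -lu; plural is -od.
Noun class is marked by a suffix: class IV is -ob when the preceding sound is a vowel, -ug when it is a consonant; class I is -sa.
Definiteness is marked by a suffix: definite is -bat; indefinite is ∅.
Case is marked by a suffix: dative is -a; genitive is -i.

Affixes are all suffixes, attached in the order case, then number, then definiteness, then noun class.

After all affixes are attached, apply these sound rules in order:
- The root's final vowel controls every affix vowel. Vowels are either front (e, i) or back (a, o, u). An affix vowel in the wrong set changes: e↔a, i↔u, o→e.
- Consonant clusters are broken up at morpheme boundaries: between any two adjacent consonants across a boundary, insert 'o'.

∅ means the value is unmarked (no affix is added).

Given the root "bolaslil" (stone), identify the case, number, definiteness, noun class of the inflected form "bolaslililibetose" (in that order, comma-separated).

Segment: bolaslil-i-lu-bat-sa.
case: -i → genitive.
number: -lu → singular.
definiteness: -bat → definite.
noun class: -sa → class I.

genitive, singular, definite, class I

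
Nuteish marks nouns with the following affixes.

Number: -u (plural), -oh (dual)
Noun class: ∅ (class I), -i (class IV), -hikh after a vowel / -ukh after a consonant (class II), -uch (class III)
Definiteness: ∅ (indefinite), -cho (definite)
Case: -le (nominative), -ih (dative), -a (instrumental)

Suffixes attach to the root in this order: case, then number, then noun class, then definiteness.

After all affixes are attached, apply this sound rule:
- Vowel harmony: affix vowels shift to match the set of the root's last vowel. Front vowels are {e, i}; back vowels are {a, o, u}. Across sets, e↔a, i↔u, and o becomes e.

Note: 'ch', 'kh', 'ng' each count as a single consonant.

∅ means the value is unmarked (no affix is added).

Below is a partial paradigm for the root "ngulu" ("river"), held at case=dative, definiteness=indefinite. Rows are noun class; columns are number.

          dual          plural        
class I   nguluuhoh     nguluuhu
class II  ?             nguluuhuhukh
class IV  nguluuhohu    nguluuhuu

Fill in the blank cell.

Attach case dative -ih → nguluih.
Attach number dual -oh → nguluihoh.
Attach noun class class II -ukh (after consonant 'h') → nguluihohukh.
definiteness = indefinite: zero marking, form stays nguluihohukh.
Apply vowel harmony: nguluihohukh → nguluuhohukh.

nguluuhohukh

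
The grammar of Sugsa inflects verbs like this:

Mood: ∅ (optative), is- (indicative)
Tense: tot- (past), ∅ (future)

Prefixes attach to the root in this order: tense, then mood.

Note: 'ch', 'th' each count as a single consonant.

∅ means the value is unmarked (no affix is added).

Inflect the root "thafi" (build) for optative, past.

totthafi

Attach tense past tot- → totthafi.
mood = optative: zero marking, form stays totthafi.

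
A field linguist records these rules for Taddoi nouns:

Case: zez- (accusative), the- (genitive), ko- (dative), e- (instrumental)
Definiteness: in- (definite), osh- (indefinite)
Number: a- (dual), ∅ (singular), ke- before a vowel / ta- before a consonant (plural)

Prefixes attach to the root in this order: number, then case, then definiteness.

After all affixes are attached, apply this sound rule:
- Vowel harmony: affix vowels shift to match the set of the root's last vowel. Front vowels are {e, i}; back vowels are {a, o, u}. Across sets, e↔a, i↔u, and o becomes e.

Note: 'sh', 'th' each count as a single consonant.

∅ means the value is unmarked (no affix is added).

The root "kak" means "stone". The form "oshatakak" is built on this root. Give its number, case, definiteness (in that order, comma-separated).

Segment: osh-e-ta-kak.
number: ke/ta- → plural.
case: e- → instrumental.
definiteness: osh- → indefinite.

plural, instrumental, indefinite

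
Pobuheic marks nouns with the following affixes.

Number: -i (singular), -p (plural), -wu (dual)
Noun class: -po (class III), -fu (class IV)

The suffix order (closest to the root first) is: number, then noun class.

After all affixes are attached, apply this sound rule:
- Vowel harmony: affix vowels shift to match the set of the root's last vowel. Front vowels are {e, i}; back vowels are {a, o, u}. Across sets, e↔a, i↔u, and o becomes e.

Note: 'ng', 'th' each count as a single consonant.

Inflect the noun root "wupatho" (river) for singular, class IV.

Attach number singular -i → wupathoi.
Attach noun class class IV -fu → wupathoifu.
Apply vowel harmony: wupathoifu → wupathoufu.

wupathoufu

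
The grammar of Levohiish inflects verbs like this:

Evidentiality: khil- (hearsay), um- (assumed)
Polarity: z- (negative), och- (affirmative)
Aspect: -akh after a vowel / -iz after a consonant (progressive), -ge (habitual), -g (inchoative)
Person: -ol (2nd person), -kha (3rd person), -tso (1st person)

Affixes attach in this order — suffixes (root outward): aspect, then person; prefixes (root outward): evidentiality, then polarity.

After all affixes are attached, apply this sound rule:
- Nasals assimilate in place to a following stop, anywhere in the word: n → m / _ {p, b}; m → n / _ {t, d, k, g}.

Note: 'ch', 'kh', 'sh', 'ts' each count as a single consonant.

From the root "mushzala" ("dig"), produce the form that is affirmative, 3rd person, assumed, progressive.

ochummushzalaakhkha

Attach aspect progressive -akh (after vowel 'a') → mushzalaakh.
Attach evidentiality assumed um- → ummushzalaakh.
Attach polarity affirmative och- → ochummushzalaakh.
Attach person 3rd person -kha → ochummushzalaakhkha.
Nasal assimilation: no change.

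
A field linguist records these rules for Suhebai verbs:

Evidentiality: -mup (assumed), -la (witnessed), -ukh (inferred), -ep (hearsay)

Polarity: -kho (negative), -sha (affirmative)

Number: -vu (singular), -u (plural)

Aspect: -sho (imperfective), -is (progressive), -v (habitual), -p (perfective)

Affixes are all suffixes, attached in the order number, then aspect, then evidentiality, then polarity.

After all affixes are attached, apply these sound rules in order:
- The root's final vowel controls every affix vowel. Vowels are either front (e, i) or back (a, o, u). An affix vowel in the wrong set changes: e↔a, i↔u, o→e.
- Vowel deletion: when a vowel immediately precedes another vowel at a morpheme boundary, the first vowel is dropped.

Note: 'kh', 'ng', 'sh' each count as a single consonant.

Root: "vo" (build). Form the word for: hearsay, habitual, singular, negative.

vovuvapkho

Attach number singular -vu → vovu.
Attach aspect habitual -v → vovuv.
Attach evidentiality hearsay -ep → vovuvep.
Attach polarity negative -kho → vovuvepkho.
Apply vowel harmony: vovuvepkho → vovuvapkho.
Vowel deletion: no change.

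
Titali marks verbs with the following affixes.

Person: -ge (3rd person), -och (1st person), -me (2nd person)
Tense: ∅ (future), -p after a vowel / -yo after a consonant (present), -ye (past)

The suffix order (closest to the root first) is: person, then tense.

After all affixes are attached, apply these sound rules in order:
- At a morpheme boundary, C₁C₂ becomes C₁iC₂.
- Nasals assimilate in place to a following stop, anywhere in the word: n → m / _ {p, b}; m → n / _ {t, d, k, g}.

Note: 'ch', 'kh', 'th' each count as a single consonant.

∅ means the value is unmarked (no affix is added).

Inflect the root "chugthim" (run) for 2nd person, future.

Attach person 2nd person -me → chugthimme.
tense = future: zero marking, form stays chugthimme.
Apply epenthesis: chugthimme → chugthimime.
Nasal assimilation: no change.

chugthimime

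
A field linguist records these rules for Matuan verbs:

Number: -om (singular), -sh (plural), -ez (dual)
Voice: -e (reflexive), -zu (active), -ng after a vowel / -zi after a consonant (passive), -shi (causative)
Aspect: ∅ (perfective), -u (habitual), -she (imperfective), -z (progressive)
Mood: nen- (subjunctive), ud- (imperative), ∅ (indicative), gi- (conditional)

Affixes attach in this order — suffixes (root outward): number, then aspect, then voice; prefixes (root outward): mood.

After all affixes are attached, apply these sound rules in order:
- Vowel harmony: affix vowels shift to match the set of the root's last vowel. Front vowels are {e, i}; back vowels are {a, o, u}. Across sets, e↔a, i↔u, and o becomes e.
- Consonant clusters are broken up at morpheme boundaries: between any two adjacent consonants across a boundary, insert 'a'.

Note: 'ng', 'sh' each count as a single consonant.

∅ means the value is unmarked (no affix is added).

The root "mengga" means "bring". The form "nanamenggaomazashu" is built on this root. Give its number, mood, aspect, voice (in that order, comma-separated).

Segment: nen-mengga-om-z-shi.
number: -om → singular.
mood: nen- → subjunctive.
aspect: -z → progressive.
voice: -shi → causative.

singular, subjunctive, progressive, causative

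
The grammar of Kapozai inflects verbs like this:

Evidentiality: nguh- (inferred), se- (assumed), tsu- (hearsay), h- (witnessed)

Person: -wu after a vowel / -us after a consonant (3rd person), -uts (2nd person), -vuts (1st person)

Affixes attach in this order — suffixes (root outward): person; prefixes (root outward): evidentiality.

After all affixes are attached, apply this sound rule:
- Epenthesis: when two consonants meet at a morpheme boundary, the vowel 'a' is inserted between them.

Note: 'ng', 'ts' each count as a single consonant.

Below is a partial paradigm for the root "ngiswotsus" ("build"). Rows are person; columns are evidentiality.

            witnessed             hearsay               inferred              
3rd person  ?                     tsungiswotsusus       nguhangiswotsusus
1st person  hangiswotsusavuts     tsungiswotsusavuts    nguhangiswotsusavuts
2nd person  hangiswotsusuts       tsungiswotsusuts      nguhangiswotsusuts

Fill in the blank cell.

Attach evidentiality witnessed h- → hngiswotsus.
Attach person 3rd person -us (after consonant 's') → hngiswotsusus.
Apply epenthesis: hngiswotsusus → hangiswotsusus.

hangiswotsusus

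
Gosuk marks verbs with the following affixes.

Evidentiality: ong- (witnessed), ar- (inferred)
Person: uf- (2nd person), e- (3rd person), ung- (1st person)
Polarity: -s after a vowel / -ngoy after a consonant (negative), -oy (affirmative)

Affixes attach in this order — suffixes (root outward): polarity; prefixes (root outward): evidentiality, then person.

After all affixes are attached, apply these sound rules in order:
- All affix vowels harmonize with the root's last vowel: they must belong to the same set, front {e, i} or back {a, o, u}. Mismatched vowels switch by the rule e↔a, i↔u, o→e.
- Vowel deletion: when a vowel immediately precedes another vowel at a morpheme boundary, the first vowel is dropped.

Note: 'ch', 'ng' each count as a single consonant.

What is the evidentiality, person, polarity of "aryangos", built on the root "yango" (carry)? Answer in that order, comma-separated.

inferred, 3rd person, negative

Segment: e-ar-yango-s.
evidentiality: ar- → inferred.
person: e- → 3rd person.
polarity: -s/ngoy → negative.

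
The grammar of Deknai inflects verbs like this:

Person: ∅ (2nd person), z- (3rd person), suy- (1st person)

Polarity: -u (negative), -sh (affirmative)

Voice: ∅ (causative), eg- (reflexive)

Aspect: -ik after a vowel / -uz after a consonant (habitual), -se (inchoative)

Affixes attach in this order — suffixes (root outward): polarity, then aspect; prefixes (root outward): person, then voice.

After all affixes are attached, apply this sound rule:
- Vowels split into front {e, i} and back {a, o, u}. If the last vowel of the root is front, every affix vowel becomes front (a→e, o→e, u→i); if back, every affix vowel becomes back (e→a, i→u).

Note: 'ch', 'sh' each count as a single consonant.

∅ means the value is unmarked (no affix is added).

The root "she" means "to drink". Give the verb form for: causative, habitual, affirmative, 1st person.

Attach polarity affirmative -sh → shesh.
Attach aspect habitual -uz (after consonant 'sh') → sheshuz.
Attach person 1st person suy- → suysheshuz.
voice = causative: zero marking, form stays suysheshuz.
Apply vowel harmony: suysheshuz → siysheshiz.

siysheshiz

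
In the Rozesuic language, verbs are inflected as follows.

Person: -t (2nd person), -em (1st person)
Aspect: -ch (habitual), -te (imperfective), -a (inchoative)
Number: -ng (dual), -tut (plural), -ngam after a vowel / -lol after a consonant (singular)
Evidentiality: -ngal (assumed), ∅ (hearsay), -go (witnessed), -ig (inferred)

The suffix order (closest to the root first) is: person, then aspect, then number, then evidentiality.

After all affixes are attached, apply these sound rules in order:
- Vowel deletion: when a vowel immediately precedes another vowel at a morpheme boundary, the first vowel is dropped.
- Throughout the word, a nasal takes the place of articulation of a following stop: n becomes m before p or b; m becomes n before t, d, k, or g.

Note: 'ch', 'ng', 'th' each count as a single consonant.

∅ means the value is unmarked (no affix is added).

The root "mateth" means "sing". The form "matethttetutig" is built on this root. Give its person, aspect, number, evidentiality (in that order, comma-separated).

2nd person, imperfective, plural, inferred

Segment: mateth-t-te-tut-ig.
person: -t → 2nd person.
aspect: -te → imperfective.
number: -tut → plural.
evidentiality: -ig → inferred.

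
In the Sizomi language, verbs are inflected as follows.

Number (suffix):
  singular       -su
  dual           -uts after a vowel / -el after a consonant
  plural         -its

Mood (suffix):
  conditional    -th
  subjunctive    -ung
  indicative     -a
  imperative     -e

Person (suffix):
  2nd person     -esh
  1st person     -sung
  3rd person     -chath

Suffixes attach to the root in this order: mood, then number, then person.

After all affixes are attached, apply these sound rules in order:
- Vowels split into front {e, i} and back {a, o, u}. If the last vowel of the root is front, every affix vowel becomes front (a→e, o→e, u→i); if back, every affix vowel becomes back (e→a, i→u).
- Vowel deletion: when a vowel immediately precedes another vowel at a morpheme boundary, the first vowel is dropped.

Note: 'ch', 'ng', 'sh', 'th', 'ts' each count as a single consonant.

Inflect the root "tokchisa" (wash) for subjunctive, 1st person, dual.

tokchisungalsung

Attach mood subjunctive -ung → tokchisaung.
Attach number dual -el (after consonant 'ng') → tokchisaungel.
Attach person 1st person -sung → tokchisaungelsung.
Apply vowel harmony: tokchisaungelsung → tokchisaungalsung.
Apply vowel deletion: tokchisaungalsung → tokchisungalsung.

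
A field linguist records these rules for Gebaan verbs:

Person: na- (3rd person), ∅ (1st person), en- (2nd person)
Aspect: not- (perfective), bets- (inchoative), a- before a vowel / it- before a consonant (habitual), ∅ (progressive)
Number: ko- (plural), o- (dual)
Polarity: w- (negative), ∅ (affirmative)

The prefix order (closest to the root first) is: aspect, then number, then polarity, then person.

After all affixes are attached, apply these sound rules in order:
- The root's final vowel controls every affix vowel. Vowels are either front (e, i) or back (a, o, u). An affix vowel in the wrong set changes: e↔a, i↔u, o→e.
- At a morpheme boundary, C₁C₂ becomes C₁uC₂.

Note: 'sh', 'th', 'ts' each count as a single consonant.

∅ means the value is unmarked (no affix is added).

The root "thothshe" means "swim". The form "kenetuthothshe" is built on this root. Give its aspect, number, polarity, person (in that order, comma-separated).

Segment: ko-not-thothshe.
aspect: not- → perfective.
number: ko- → plural.
polarity: ∅ → affirmative.
person: ∅ → 1st person.

perfective, plural, affirmative, 1st person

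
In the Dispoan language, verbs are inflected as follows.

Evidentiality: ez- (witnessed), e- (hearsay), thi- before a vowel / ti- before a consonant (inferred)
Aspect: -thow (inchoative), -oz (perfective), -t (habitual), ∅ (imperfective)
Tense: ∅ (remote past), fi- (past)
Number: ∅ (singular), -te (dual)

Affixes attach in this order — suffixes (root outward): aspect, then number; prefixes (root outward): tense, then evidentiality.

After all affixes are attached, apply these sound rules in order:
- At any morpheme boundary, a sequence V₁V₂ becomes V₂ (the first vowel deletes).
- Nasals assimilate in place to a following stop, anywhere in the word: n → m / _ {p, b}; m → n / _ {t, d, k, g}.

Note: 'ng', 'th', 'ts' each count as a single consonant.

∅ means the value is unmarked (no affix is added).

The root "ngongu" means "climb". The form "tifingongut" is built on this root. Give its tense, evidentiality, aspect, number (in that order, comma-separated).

Segment: ti-fi-ngongu-t.
tense: fi- → past.
evidentiality: thi/ti- → inferred.
aspect: -t → habitual.
number: ∅ → singular.

past, inferred, habitual, singular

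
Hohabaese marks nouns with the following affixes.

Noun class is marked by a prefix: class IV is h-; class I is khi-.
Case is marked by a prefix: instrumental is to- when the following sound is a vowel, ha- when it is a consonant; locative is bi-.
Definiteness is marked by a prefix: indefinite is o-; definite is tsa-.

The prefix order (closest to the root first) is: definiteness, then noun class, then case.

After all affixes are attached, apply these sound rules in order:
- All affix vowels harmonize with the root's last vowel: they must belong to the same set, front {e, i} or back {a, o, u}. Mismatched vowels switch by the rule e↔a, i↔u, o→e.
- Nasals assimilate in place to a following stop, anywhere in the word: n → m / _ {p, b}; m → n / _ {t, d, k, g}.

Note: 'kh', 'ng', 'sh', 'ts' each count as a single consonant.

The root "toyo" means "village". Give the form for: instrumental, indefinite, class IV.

Attach definiteness indefinite o- → otoyo.
Attach noun class class IV h- → hotoyo.
Attach case instrumental ha- (before consonant 'h') → hahotoyo.
Vowel harmony: no change.
Nasal assimilation: no change.

hahotoyo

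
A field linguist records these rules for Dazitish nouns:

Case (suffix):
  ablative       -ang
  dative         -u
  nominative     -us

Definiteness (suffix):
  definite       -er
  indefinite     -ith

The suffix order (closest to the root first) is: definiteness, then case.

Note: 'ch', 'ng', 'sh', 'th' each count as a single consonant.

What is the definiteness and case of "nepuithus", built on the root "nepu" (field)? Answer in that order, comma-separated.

indefinite, nominative

Segment: nepu-ith-us.
definiteness: -ith → indefinite.
case: -us → nominative.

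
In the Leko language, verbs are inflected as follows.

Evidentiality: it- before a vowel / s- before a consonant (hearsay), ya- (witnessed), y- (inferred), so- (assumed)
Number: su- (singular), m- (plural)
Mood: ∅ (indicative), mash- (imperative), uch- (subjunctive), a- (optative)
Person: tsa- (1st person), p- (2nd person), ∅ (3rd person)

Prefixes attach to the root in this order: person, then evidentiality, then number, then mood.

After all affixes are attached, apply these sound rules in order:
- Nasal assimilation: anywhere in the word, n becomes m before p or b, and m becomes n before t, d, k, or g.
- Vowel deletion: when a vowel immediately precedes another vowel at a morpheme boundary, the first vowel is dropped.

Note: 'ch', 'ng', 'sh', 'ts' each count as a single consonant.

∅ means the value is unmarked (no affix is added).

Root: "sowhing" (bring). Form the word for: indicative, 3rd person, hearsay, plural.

mssowhing

person = 3rd person: zero marking, form stays sowhing.
Attach evidentiality hearsay s- (before consonant 's') → ssowhing.
Attach number plural m- → mssowhing.
mood = indicative: zero marking, form stays mssowhing.
Nasal assimilation: no change.
Vowel deletion: no change.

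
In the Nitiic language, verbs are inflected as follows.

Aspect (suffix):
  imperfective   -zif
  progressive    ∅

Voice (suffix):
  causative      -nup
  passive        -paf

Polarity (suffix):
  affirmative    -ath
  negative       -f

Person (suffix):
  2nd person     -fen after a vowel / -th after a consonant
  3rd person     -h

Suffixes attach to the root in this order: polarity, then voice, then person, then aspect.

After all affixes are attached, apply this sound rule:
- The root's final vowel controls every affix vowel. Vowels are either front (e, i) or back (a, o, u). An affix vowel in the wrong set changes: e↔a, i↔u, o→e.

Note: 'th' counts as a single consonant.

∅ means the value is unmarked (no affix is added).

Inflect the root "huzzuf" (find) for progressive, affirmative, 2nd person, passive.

huzzufathpafth

Attach polarity affirmative -ath → huzzufath.
Attach voice passive -paf → huzzufathpaf.
Attach person 2nd person -th (after consonant 'f') → huzzufathpafth.
aspect = progressive: zero marking, form stays huzzufathpafth.
Vowel harmony: no change.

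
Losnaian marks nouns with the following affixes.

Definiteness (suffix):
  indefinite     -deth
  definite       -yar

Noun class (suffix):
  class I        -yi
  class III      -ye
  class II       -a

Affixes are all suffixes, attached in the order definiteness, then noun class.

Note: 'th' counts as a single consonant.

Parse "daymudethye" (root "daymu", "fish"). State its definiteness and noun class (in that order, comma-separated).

indefinite, class III

Segment: daymu-deth-ye.
definiteness: -deth → indefinite.
noun class: -ye → class III.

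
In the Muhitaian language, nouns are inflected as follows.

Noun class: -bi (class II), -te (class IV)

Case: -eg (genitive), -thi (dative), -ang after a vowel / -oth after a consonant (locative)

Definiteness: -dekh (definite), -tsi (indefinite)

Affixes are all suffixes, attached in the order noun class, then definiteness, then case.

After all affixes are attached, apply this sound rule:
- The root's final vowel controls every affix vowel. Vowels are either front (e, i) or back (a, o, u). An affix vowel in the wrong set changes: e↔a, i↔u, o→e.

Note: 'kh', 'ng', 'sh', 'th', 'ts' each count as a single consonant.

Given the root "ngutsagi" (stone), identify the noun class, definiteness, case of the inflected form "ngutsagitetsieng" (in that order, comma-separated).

Segment: ngutsagi-te-tsi-ang.
noun class: -te → class IV.
definiteness: -tsi → indefinite.
case: -ang/oth → locative.

class IV, indefinite, locative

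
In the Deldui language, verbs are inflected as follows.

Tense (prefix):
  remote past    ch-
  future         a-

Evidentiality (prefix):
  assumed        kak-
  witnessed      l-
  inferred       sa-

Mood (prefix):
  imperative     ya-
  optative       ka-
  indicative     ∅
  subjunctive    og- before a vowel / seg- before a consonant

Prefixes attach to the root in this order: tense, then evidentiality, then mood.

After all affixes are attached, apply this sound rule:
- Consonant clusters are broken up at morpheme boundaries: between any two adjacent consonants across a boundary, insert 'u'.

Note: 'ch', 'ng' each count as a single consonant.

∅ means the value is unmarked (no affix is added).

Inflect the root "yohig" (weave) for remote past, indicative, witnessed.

luchuyohig

Attach tense remote past ch- → chyohig.
Attach evidentiality witnessed l- → lchyohig.
mood = indicative: zero marking, form stays lchyohig.
Apply epenthesis: lchyohig → luchuyohig.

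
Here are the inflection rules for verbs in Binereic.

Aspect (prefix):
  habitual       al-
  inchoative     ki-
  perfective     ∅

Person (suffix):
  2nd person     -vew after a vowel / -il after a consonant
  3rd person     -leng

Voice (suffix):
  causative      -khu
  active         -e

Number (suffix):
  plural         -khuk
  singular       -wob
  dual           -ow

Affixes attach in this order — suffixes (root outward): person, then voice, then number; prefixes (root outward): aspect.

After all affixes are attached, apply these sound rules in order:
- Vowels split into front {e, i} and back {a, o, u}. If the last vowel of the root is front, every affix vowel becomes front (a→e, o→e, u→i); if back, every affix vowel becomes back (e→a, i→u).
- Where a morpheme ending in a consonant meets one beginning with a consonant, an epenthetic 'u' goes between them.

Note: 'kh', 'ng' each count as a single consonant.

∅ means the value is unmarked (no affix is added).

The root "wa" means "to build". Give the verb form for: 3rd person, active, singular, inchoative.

kuwalangawob

Attach person 3rd person -leng → waleng.
Attach voice active -e → walenge.
Attach aspect inchoative ki- → kiwalenge.
Attach number singular -wob → kiwalengewob.
Apply vowel harmony: kiwalengewob → kuwalangawob.
Epenthesis: no change.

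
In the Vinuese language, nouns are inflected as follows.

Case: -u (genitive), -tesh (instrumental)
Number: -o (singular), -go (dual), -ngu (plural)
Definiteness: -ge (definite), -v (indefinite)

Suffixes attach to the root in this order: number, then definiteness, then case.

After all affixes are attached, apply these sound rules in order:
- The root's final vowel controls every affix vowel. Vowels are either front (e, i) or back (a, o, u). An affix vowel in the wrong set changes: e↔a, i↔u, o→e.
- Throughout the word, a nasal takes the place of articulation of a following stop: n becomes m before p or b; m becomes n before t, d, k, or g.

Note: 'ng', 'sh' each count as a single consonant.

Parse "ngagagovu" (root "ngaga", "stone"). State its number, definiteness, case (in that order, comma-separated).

dual, indefinite, genitive

Segment: ngaga-go-v-u.
number: -go → dual.
definiteness: -v → indefinite.
case: -u → genitive.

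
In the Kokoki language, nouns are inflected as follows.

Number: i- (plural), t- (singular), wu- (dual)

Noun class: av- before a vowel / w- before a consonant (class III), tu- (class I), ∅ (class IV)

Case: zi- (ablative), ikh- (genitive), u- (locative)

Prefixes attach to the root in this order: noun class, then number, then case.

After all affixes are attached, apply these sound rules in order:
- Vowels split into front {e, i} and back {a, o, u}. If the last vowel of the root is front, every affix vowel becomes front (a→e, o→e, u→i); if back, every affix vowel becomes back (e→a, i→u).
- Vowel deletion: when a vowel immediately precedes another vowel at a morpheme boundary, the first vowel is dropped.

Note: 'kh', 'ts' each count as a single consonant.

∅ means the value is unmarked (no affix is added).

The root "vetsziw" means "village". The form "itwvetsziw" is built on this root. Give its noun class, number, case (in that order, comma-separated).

class III, singular, locative

Segment: u-t-w-vetsziw.
noun class: av/w- → class III.
number: t- → singular.
case: u- → locative.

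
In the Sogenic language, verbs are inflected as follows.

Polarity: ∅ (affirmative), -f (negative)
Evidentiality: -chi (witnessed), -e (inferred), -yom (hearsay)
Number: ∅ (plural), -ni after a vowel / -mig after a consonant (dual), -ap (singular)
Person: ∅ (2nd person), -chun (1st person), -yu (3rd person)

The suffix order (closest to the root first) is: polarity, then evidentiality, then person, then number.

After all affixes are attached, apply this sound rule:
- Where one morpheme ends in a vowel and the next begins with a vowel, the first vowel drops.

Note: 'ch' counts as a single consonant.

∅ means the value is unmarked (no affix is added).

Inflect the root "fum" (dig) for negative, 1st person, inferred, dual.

Attach polarity negative -f → fumf.
Attach evidentiality inferred -e → fumfe.
Attach person 1st person -chun → fumfechun.
Attach number dual -mig (after consonant 'n') → fumfechunmig.
Vowel deletion: no change.

fumfechunmig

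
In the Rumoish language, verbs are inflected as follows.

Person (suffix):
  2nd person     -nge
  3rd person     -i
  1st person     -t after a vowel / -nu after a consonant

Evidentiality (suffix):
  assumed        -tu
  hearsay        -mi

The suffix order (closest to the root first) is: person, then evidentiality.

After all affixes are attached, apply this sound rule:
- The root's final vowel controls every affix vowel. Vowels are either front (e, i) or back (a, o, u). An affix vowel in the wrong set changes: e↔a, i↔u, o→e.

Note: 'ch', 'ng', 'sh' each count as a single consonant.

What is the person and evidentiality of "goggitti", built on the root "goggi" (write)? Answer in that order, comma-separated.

Segment: goggi-t-tu.
person: -t/nu → 1st person.
evidentiality: -tu → assumed.

1st person, assumed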